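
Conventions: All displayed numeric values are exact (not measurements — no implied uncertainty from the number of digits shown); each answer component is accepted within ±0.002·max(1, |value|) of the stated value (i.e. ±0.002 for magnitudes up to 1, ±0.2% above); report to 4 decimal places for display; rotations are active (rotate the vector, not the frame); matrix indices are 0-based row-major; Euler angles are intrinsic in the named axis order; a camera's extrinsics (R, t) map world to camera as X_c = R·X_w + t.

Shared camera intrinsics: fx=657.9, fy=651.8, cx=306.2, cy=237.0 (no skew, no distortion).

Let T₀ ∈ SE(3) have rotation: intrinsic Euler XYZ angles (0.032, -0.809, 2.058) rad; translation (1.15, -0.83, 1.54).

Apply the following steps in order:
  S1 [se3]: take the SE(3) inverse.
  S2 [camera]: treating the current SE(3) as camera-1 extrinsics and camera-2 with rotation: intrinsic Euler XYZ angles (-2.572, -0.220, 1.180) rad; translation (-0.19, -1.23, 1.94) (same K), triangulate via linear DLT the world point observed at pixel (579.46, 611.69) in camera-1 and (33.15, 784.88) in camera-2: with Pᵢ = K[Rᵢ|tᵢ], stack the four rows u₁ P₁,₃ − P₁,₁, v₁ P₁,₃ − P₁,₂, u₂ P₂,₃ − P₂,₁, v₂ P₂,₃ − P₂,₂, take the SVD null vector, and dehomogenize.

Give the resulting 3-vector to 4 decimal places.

after S1 (invert_se3): R=[-0.3231 0.8940 -0.3103; -0.6099 -0.4475 -0.6541; -0.7236 -0.0221 0.6899], t=(1.5915, 1.3373, -0.2486)
after S2 (triangulate): (-1.1545, -0.6545, 1.8928)

result = (-1.1545, -0.6545, 1.8928)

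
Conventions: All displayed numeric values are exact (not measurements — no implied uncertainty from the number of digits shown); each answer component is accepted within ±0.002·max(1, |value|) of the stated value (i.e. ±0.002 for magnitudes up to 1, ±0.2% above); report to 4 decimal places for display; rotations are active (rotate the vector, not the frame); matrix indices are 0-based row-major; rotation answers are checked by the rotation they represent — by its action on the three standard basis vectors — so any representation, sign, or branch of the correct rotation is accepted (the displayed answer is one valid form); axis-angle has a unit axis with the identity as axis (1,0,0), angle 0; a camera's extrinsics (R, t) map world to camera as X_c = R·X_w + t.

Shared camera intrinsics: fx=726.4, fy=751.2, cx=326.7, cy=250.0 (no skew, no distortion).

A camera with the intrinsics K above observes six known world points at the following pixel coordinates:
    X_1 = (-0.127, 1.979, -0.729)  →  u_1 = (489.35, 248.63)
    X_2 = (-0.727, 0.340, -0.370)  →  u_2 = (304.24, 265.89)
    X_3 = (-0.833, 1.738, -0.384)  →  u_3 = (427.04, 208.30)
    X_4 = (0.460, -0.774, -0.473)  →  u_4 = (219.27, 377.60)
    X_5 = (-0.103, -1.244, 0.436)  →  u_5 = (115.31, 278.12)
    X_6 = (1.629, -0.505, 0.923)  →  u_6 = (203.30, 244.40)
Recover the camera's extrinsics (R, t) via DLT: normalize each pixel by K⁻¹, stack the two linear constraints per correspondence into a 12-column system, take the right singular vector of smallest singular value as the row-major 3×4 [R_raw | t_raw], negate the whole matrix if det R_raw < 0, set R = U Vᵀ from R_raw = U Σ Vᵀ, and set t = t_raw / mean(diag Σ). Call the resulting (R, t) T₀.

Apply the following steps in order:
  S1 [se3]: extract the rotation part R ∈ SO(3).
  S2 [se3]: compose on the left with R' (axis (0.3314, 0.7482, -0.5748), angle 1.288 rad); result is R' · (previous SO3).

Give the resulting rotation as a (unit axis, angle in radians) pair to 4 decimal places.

rotation (axis_angle) = ((-0.5985, -0.3420, 0.7244), 2.7729)

source (pnp_recover): camera pose = R=[0.2805 0.9064 -0.3159; 0.2667 -0.3898 -0.8814; -0.9221 0.1630 -0.3511], t=(-0.4400, 0.1500, 6.2202)
after S1 (rot_of_se3): [0.2805 0.9064 -0.3159; 0.2667 -0.3898 -0.8814; -0.9221 0.1630 -0.3511]
after S2 (compose_so3): [-0.2405 0.1346 -0.9613; 0.6567 -0.7067 -0.2632; -0.7148 -0.6946 0.0816]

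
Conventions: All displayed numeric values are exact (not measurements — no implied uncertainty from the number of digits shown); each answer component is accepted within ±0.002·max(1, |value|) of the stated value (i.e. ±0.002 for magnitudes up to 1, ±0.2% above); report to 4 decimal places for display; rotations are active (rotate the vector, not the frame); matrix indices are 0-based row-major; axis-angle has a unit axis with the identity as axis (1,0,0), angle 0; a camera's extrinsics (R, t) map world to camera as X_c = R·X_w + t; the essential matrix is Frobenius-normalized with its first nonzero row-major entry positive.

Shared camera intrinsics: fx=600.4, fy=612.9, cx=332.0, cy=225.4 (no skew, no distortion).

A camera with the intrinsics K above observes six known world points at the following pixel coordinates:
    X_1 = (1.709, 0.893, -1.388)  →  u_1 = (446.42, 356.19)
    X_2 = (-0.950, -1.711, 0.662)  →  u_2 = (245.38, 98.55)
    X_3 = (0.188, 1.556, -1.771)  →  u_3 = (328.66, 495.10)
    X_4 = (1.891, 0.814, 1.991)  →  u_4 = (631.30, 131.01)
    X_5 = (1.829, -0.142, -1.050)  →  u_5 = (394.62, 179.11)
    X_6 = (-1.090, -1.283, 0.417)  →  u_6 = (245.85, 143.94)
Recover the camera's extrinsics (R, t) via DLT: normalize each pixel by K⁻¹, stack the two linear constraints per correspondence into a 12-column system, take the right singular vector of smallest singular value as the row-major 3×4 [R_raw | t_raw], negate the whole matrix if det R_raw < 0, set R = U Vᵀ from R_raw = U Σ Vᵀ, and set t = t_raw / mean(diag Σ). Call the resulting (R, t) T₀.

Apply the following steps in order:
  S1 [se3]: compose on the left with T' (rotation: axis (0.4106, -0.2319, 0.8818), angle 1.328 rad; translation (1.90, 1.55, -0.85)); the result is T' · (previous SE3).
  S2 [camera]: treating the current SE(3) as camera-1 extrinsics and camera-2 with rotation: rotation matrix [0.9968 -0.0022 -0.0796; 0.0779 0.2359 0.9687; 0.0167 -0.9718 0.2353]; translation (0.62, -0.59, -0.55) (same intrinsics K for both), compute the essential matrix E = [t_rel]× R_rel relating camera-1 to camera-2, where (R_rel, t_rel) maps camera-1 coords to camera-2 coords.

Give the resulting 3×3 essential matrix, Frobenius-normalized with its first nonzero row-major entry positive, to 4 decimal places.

source (pnp_recover): camera pose = R=[0.5575 0.5580 0.6147; -0.3348 0.8286 -0.4486; -0.7597 0.0443 0.6488], t=(0.0900, -0.0200, 5.7703)
after S1 (compose_se3): R=[0.4783 -0.5613 0.6754; 0.7635 0.6459 -0.0039; -0.4340 0.5175 0.7375], t=(2.2398, -1.5813, 3.9857)
after S2 (essential): [0.2891 -0.4003 -0.3687; 0.3393 -0.0482 -0.2238; -0.4385 -0.5103 0.0056]

matrix = [0.2891 -0.4003 -0.3687; 0.3393 -0.0482 -0.2238; -0.4385 -0.5103 0.0056]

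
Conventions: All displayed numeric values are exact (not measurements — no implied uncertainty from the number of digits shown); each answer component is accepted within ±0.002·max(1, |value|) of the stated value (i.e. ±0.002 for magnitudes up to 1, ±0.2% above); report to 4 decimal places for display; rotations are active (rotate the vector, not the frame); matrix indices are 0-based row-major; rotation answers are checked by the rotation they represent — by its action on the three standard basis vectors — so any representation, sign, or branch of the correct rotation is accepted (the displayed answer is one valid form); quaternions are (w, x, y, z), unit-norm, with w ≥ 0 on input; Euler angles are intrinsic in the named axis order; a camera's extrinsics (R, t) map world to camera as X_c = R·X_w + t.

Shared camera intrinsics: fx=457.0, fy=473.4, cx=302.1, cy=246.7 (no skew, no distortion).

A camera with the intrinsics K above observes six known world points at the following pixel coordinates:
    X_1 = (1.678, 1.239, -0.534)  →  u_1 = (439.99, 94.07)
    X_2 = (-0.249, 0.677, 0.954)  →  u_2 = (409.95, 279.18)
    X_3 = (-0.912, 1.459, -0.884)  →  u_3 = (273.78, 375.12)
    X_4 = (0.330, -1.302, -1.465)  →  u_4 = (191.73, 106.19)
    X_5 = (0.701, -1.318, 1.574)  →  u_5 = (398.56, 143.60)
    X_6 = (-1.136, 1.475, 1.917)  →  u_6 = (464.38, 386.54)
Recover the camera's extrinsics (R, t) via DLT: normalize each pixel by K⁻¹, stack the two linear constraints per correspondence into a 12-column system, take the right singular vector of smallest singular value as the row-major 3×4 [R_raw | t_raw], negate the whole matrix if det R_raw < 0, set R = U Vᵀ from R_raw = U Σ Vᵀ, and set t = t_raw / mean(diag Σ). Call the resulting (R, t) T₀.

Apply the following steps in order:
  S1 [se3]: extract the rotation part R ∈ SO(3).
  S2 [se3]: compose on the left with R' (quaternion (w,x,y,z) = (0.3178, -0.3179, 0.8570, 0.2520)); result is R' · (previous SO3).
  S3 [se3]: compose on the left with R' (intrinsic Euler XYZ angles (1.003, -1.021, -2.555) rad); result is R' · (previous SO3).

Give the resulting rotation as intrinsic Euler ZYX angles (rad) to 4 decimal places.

rotation (euler_zyx) = (1.7767, -0.2461, 1.5450)

source (pnp_recover): camera pose = R=[0.4019 0.3725 0.8365; -0.8085 0.5732 0.1332; -0.4299 -0.7299 0.5316], t=(0.3101, -0.3500, 5.2205)
after S1 (rot_of_se3): [0.4019 0.3725 0.8365; -0.8085 0.5732 0.1332; -0.4299 -0.7299 0.5316]
after S2 (compose_so3): [0.1653 -0.9067 -0.3880; -0.9695 -0.2215 0.1045; -0.1807 0.3589 -0.9157]
after S3 (compose_so3): [-0.1983 0.0245 0.9798; 0.9494 -0.2437 0.1982; 0.2436 0.9695 0.0250]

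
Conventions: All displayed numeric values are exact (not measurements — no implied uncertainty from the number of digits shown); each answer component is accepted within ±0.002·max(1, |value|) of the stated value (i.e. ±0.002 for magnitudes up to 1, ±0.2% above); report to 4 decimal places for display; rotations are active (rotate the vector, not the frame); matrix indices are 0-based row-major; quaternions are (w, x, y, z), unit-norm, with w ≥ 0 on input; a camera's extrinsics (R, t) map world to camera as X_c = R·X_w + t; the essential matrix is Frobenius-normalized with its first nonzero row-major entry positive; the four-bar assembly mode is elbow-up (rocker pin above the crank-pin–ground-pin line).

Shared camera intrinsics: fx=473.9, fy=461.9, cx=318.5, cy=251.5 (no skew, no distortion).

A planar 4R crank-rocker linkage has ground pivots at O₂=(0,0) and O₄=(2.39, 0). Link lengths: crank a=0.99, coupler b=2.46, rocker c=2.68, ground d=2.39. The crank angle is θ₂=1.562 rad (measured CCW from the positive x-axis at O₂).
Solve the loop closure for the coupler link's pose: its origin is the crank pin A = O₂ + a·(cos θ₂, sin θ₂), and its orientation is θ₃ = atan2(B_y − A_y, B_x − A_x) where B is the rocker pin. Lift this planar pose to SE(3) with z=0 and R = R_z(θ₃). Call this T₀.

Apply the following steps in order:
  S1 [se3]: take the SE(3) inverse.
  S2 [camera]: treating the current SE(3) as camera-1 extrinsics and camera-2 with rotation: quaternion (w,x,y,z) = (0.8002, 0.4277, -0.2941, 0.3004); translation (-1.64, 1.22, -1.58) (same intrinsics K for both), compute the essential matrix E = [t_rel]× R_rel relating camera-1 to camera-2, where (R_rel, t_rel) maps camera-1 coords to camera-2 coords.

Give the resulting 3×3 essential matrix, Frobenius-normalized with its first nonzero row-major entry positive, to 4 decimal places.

matrix = [0.4538 0.0060 -0.0348; 0.4777 0.1837 0.3020; -0.2545 0.2733 0.5479]

source (fourbar_fk): coupler pose = R=[0.7474 -0.6644 0.0000; 0.6644 0.7474 0.0000; 0.0000 0.0000 1.0000], t=(0.0087, 0.9900, 0.0000)
after S1 (invert_se3): R=[0.7474 0.6644 0.0000; -0.6644 0.7474 0.0000; 0.0000 0.0000 1.0000], t=(-0.6643, -0.7341, 0.0000)
after S2 (essential): [0.4538 0.0060 -0.0348; 0.4777 0.1837 0.3020; -0.2545 0.2733 0.5479]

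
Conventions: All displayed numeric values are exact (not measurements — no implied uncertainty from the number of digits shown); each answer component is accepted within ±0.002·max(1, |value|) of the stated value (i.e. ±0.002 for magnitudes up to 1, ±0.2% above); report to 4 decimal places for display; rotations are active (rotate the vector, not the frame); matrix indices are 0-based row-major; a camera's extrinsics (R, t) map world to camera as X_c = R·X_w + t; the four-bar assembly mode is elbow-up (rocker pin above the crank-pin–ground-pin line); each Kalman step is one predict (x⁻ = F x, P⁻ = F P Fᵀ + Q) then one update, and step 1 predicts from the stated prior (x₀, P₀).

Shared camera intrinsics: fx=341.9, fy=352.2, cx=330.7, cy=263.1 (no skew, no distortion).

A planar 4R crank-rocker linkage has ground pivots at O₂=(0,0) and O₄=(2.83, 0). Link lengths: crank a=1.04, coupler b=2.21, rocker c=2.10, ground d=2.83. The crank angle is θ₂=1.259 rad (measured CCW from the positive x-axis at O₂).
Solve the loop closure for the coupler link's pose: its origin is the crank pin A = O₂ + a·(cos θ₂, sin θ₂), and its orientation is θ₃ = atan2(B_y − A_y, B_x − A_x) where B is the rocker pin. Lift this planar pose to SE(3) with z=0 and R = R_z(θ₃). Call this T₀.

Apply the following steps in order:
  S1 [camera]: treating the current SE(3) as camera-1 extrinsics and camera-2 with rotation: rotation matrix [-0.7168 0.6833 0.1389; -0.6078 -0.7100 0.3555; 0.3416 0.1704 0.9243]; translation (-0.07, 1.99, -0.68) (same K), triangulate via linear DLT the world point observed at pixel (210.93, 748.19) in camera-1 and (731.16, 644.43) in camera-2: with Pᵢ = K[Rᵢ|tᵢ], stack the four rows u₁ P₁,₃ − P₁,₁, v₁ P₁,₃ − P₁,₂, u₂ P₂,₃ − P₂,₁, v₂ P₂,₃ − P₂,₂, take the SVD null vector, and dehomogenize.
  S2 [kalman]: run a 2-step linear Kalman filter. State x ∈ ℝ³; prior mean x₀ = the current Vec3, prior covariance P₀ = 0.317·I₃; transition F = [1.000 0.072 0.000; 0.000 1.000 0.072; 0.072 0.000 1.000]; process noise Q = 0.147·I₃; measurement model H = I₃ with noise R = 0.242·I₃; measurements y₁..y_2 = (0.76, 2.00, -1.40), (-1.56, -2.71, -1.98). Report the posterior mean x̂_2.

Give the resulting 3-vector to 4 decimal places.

result = (-0.6739, -0.7001, -1.2904)

source (fourbar_fk): coupler pose = R=[0.8836 -0.4682 0.0000; 0.4682 0.8836 0.0000; 0.0000 0.0000 1.0000], t=(0.3190, 0.9899, 0.0000)
after S1 (triangulate): (-0.1223, 1.8411, 1.8583)
after S2 (kf_track): (-0.6739, -0.7001, -1.2904)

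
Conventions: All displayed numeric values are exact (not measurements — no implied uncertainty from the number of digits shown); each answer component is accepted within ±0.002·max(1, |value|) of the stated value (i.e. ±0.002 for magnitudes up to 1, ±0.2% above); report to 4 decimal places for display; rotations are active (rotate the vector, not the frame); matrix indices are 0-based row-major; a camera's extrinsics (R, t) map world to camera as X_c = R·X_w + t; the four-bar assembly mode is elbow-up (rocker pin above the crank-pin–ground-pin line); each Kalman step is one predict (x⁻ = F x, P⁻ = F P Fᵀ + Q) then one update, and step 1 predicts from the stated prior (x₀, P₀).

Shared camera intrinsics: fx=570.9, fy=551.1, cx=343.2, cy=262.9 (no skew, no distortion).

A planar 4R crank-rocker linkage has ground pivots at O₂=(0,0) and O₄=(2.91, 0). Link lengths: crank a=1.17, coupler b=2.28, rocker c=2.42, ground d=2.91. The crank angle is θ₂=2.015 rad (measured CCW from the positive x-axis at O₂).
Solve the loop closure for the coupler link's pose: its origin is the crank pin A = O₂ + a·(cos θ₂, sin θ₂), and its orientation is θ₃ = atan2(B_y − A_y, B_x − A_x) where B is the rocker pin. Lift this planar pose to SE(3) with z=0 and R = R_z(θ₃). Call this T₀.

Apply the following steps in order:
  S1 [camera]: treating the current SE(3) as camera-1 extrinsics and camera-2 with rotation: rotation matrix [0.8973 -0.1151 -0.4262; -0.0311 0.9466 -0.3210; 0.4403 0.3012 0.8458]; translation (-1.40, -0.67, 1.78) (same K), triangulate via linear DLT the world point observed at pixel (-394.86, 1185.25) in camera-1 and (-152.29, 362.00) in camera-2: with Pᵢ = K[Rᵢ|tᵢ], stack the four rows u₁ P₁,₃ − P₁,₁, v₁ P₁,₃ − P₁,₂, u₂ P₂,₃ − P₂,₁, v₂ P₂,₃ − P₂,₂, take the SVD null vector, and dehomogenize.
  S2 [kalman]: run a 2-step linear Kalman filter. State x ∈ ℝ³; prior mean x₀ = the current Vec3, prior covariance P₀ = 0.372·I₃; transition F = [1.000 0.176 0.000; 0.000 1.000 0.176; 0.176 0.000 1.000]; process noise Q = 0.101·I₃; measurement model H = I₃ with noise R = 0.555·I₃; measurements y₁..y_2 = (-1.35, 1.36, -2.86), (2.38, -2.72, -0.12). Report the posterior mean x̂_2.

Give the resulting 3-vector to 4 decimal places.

result = (0.3830, -0.0486, -0.5973)

source (fourbar_fk): coupler pose = R=[0.9077 -0.4196 0.0000; 0.4196 0.9077 0.0000; 0.0000 0.0000 1.0000], t=(-0.5028, 1.0565, 0.0000)
after S1 (triangulate): (-0.6631, 1.7881, 1.4348)
after S2 (kf_track): (0.3830, -0.0486, -0.5973)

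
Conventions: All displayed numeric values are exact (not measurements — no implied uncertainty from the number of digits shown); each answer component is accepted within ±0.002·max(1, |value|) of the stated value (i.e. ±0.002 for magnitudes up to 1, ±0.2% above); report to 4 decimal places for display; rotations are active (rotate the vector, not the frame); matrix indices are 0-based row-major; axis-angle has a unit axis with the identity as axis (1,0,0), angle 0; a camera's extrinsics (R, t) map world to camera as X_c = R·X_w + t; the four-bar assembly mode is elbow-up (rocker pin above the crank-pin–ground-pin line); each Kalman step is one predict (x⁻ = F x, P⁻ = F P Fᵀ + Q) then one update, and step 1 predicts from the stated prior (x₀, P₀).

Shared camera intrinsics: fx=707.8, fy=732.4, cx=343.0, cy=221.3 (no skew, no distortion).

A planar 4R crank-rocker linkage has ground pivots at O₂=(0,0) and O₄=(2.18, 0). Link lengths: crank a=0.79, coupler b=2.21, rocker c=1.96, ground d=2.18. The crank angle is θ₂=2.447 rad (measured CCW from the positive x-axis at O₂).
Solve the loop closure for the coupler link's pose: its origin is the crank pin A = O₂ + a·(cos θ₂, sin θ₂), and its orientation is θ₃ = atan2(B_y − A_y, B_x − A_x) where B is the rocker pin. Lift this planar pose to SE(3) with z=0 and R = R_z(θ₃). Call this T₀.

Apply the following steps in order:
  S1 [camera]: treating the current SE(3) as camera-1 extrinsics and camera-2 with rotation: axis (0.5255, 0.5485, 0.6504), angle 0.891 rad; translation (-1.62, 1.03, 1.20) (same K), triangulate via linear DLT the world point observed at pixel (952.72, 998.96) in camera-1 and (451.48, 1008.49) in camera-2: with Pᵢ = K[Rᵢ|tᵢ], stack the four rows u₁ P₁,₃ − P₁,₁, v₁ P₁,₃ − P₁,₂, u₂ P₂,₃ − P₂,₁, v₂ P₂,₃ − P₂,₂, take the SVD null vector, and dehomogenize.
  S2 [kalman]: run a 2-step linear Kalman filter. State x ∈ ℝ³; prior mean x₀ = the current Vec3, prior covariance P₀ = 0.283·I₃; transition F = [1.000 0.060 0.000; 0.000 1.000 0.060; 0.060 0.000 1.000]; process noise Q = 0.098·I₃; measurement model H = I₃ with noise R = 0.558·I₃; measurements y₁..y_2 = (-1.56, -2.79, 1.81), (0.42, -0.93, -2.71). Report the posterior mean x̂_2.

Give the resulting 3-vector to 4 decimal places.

result = (0.2139, -1.1800, -0.1387)

source (fourbar_fk): coupler pose = R=[0.8356 -0.5493 0.0000; 0.5493 0.8356 0.0000; 0.0000 0.0000 1.0000], t=(-0.6070, 0.5057, 0.0000)
after S1 (triangulate): (1.5484, -0.3369, 1.0122)
after S2 (kf_track): (0.2139, -1.1800, -0.1387)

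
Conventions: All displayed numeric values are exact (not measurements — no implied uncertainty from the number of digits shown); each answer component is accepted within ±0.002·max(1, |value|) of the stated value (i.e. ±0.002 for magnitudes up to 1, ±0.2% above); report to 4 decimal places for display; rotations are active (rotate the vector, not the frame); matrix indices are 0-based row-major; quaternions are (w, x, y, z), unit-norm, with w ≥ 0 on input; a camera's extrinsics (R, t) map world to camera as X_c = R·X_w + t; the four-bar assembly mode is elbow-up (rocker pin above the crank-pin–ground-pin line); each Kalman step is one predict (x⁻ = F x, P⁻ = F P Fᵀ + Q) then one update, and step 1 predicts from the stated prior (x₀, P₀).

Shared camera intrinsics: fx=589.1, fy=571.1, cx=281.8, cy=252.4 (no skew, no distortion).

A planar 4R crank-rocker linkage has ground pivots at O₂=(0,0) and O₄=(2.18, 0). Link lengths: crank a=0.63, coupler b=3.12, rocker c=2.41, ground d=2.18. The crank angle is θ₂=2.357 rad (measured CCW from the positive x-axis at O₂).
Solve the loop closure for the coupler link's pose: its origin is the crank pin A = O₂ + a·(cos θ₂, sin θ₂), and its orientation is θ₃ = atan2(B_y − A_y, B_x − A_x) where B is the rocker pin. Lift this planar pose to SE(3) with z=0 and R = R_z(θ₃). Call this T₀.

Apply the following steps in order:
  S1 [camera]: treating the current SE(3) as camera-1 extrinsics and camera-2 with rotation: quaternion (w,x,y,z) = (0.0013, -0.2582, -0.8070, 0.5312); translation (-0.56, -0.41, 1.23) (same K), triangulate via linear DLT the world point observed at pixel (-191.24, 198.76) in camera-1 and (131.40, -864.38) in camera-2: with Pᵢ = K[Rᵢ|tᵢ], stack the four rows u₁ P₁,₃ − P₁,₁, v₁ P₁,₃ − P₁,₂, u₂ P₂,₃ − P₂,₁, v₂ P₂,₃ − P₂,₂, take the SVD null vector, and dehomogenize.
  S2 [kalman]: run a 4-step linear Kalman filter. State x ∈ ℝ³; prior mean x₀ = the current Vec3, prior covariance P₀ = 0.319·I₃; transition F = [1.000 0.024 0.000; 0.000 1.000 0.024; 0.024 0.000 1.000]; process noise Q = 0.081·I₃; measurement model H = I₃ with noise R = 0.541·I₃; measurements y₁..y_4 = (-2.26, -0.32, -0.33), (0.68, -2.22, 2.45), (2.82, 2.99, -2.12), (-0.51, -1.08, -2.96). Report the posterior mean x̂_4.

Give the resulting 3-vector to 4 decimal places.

result = (0.1498, -0.0778, -0.8919)

source (fourbar_fk): coupler pose = R=[0.7788 -0.6272 0.0000; 0.6272 0.7788 0.0000; 0.0000 0.0000 1.0000], t=(-0.4458, 0.4451, 0.0000)
after S1 (triangulate): (-0.8091, -0.0745, 1.2818)
after S2 (kf_track): (0.1498, -0.0778, -0.8919)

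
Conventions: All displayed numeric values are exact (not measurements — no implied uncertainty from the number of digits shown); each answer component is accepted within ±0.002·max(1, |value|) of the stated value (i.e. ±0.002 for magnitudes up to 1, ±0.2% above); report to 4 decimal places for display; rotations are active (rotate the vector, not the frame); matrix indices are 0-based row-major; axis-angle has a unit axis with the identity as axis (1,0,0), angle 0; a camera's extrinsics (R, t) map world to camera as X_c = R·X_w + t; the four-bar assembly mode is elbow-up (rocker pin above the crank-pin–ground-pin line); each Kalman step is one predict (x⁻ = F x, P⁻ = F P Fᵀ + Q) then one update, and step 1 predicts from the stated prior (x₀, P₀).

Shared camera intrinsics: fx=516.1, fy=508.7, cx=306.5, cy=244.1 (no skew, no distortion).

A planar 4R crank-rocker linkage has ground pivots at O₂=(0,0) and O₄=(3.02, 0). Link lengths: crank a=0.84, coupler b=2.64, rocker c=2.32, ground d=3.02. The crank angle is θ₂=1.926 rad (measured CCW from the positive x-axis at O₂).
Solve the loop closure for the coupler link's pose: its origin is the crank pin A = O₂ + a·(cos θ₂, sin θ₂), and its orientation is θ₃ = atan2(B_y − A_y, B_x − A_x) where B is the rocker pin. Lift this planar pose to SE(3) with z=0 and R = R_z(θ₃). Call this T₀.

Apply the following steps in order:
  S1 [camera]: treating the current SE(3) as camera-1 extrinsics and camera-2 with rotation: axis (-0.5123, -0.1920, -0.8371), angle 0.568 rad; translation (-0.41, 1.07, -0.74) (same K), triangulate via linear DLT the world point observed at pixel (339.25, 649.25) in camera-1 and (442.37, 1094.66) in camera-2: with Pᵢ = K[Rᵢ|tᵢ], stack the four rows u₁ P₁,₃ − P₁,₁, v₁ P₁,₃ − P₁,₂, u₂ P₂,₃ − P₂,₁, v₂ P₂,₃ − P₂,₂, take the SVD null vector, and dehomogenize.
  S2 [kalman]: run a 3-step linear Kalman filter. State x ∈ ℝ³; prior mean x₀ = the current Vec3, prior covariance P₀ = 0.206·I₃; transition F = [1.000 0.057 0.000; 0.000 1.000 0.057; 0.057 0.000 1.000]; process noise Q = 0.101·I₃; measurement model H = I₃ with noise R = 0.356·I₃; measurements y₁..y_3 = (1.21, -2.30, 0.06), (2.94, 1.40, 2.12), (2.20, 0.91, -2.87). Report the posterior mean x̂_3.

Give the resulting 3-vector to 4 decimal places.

source (fourbar_fk): coupler pose = R=[0.8705 -0.4921 0.0000; 0.4921 0.8705 0.0000; 0.0000 0.0000 1.0000], t=(-0.2921, 0.7876, 0.0000)
after S1 (triangulate): (0.6464, 0.3250, 1.7435)
after S2 (kf_track): (1.9076, 0.4863, -0.2253)

result = (1.9076, 0.4863, -0.2253)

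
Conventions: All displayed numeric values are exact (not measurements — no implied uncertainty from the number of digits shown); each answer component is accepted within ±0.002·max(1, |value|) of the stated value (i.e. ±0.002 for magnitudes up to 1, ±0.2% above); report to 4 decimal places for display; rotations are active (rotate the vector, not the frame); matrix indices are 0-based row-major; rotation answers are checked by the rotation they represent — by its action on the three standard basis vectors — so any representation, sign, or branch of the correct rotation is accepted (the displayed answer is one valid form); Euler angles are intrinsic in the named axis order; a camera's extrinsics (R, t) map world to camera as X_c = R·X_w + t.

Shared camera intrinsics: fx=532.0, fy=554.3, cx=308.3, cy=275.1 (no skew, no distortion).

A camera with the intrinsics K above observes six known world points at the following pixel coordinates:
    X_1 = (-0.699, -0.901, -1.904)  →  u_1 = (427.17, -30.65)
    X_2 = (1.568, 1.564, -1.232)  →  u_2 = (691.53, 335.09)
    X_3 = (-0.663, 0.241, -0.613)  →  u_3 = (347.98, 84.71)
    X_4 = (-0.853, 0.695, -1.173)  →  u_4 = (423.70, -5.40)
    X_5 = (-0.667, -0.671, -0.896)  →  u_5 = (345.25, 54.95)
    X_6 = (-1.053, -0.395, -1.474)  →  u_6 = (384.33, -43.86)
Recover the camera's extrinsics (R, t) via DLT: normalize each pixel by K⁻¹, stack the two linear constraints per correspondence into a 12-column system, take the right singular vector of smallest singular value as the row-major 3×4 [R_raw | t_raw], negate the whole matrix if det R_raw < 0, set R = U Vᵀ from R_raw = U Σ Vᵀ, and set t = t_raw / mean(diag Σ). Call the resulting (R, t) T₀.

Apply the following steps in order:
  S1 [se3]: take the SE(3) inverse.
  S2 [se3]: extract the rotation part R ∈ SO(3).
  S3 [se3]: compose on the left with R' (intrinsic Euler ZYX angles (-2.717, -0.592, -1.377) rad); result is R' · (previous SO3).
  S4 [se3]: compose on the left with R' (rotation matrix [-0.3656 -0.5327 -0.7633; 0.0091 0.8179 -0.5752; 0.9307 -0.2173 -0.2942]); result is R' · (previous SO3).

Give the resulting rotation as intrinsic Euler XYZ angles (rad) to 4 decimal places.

rotation (euler_xyz) = (2.0123, -1.0633, -1.3638)

source (pnp_recover): camera pose = R=[0.6110 0.1951 -0.7672; 0.6812 0.3641 0.6351; 0.4033 -0.9107 0.0896], t=(0.1598, -0.4996, 4.1891)
after S1 (invert_se3): R=[0.6110 0.6812 0.4033; 0.1951 0.3641 -0.9107; -0.7672 0.6351 0.0896], t=(-1.4466, 3.9657, 0.0645)
after S2 (rot_of_se3): [0.6110 0.6812 0.4033; 0.1951 0.3641 -0.9107; -0.7672 0.6351 0.0896]
after S3 (compose_so3): [-0.9291 -0.3490 0.1222; 0.3649 -0.9187 0.1512; 0.0595 0.1851 0.9809]
after S4 (compose_so3): [0.0999 0.4757 -0.8739; 0.2558 -0.8611 -0.4394; -0.9616 -0.1797 -0.2077]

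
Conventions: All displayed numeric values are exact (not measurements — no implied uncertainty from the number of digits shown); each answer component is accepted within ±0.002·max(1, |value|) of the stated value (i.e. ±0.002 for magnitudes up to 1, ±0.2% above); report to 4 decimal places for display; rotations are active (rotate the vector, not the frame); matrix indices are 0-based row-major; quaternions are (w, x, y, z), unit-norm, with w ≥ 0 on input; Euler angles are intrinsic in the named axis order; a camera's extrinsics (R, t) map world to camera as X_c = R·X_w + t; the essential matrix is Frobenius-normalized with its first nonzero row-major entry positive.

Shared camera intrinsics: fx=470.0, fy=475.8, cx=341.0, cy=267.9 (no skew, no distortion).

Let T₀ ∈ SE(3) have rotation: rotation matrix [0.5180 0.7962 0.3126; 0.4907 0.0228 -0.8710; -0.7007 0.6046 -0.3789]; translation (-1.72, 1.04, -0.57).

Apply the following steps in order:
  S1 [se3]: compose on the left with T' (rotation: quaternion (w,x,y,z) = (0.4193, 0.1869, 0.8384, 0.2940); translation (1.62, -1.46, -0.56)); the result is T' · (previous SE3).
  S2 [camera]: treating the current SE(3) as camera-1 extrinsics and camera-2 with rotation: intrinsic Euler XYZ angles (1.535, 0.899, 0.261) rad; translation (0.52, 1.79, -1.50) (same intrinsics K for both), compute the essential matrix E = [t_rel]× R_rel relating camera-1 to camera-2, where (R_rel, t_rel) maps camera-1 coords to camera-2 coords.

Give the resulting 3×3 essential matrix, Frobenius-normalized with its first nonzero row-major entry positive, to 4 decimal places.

after S1 (compose_se3): R=[-0.8364 0.0323 -0.5471; 0.4260 0.6663 -0.6120; 0.3447 -0.7450 -0.5711], t=(2.2213, -1.8271, 1.4069)
after S2 (essential): [0.0172 -0.2325 0.5050; 0.1412 0.3964 -0.2594; -0.3403 -0.4266 -0.3853]

matrix = [0.0172 -0.2325 0.5050; 0.1412 0.3964 -0.2594; -0.3403 -0.4266 -0.3853]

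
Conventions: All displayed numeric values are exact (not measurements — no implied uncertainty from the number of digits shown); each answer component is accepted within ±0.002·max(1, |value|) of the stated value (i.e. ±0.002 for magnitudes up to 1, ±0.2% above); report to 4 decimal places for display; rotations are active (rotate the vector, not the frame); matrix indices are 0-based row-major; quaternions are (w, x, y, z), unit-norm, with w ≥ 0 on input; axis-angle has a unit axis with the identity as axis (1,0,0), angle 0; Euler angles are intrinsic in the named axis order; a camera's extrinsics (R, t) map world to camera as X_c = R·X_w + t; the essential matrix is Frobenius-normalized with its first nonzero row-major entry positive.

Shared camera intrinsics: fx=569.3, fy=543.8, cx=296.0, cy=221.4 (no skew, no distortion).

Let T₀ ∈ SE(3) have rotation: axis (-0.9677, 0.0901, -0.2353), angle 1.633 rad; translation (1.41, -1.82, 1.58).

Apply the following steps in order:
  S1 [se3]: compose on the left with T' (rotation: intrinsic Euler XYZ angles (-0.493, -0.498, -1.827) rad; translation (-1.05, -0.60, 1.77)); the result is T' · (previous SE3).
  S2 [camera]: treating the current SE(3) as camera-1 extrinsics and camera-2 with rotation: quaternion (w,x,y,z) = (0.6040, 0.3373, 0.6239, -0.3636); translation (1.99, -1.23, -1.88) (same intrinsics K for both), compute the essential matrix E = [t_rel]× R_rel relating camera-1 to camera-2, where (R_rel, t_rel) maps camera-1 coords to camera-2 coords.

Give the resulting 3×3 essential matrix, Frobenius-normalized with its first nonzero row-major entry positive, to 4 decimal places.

matrix = [0.0629 -0.0519 0.2253; -0.1863 -0.6743 0.0820; -0.2315 -0.0337 -0.6260]

after S1 (compose_se3): R=[-0.5585 0.3950 0.7294; -0.7835 -0.5401 -0.3074; 0.2725 -0.7432 0.6111], t=(-3.6654, -1.2171, 2.5289)
after S2 (essential): [0.0629 -0.0519 0.2253; -0.1863 -0.6743 0.0820; -0.2315 -0.0337 -0.6260]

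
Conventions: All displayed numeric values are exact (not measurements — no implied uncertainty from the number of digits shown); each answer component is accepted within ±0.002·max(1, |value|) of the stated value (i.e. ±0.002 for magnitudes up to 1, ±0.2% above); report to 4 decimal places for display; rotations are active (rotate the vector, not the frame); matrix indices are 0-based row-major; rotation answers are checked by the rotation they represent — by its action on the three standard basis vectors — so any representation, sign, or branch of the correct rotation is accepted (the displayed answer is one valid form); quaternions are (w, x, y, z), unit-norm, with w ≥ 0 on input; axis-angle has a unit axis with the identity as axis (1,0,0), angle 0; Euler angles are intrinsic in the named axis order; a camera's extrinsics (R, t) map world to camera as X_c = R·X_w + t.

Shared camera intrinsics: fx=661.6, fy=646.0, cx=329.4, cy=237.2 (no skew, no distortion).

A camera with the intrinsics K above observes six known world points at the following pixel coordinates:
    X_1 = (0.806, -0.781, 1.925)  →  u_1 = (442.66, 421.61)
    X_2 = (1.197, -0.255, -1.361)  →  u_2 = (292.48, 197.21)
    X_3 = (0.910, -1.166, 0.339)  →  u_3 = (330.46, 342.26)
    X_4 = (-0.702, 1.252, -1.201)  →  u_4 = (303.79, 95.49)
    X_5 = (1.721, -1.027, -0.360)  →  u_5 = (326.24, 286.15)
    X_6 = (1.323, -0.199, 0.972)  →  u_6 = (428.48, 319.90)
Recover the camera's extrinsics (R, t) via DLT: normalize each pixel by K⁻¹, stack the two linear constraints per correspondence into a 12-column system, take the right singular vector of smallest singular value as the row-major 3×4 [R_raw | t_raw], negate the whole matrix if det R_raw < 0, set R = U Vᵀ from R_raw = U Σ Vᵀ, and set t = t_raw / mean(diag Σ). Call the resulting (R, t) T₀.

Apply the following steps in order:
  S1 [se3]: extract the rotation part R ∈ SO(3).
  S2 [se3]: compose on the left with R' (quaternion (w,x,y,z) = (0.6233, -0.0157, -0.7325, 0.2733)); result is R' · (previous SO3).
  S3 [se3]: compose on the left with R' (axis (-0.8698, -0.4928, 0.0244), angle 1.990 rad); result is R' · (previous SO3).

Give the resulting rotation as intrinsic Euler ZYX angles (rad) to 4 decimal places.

source (pnp_recover): camera pose = R=[0.4141 0.6043 0.6807; -0.0727 -0.7235 0.6865; 0.9073 -0.3338 -0.2557], t=(0.1100, 0.3101, 6.9897)
after S1 (rot_of_se3): [0.4141 0.6043 0.6807; -0.0727 -0.7235 0.6865; 0.9073 -0.3338 -0.2557]
after S2 (compose_so3): [-0.9053 0.4031 -0.1339; -0.2567 -0.2681 0.9285; 0.3383 0.8750 0.3462]
after S3 (compose_so3): [-0.9067 -0.3108 0.2851; -0.2863 0.9500 0.1248; -0.3096 0.0315 -0.9503]

rotation (euler_zyx) = (-2.8357, 0.3148, 3.1084)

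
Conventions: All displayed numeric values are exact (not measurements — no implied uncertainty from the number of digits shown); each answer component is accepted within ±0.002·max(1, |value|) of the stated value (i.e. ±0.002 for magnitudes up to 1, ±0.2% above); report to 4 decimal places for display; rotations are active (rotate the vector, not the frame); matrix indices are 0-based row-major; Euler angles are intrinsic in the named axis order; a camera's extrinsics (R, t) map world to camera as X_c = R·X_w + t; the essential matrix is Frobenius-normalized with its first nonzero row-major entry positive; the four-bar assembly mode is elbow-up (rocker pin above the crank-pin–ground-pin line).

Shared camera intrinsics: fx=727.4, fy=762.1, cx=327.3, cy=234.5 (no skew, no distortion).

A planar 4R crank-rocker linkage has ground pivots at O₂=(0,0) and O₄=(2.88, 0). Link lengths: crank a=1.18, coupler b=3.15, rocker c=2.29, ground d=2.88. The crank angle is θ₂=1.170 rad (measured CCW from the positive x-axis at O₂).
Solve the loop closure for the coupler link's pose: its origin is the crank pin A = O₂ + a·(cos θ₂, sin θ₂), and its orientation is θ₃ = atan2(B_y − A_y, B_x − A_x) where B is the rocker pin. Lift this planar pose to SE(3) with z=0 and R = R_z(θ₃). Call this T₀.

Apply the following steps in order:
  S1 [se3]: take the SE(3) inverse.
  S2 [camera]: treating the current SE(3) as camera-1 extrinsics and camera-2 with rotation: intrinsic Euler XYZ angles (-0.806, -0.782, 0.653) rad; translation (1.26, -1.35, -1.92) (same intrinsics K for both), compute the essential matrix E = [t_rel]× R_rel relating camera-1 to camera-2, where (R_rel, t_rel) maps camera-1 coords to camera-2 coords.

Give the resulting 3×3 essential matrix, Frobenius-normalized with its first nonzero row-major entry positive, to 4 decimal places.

source (fourbar_fk): coupler pose = R=[0.9316 -0.3634 0.0000; 0.3634 0.9316 0.0000; 0.0000 0.0000 1.0000], t=(0.4604, 1.0865, 0.0000)
after S1 (invert_se3): R=[0.9316 0.3634 0.0000; -0.3634 0.9316 0.0000; 0.0000 0.0000 1.0000], t=(-0.8238, -0.8449, 0.0000)
after S2 (essential): [0.6118 0.0771 0.2534; -0.1529 0.5792 0.3405; 0.2602 -0.1140 0.0087]

matrix = [0.6118 0.0771 0.2534; -0.1529 0.5792 0.3405; 0.2602 -0.1140 0.0087]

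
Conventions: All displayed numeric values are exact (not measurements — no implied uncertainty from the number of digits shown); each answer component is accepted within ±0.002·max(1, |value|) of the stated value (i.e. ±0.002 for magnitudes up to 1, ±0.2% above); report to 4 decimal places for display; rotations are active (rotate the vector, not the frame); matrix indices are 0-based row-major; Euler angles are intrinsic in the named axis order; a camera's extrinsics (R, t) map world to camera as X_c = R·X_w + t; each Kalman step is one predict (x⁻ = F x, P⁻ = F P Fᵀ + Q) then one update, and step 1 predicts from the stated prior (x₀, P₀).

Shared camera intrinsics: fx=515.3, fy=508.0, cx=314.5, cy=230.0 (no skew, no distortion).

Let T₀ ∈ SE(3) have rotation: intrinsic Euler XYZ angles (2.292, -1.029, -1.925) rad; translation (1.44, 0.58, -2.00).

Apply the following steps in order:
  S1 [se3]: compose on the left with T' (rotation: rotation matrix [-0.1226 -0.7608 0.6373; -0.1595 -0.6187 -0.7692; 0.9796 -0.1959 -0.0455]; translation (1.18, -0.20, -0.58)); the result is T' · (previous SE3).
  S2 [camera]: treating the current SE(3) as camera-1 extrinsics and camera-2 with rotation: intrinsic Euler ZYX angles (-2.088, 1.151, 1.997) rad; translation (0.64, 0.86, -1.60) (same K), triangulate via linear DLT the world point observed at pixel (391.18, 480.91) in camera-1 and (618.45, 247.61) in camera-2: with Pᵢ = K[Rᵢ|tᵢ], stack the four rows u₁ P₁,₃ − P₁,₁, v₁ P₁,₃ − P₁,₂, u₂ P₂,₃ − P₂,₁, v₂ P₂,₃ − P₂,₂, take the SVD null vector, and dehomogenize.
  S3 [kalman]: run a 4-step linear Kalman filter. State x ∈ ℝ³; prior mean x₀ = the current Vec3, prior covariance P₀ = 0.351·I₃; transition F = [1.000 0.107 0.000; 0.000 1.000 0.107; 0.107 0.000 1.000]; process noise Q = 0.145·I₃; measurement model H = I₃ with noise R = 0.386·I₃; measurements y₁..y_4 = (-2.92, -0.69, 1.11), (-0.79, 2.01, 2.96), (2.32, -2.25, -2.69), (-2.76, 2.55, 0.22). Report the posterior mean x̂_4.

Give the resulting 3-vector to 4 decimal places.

after S1 (compose_se3): R=[-0.9429 -0.2785 0.1826; -0.1018 0.7631 0.6382; -0.3171 0.5831 -0.7479], t=(-0.7124, 0.7500, 0.8079)
after S2 (triangulate): (-1.8297, 1.4548, -0.9347)
after S3 (kf_track): (-1.1033, 0.9104, -0.1997)

result = (-1.1033, 0.9104, -0.1997)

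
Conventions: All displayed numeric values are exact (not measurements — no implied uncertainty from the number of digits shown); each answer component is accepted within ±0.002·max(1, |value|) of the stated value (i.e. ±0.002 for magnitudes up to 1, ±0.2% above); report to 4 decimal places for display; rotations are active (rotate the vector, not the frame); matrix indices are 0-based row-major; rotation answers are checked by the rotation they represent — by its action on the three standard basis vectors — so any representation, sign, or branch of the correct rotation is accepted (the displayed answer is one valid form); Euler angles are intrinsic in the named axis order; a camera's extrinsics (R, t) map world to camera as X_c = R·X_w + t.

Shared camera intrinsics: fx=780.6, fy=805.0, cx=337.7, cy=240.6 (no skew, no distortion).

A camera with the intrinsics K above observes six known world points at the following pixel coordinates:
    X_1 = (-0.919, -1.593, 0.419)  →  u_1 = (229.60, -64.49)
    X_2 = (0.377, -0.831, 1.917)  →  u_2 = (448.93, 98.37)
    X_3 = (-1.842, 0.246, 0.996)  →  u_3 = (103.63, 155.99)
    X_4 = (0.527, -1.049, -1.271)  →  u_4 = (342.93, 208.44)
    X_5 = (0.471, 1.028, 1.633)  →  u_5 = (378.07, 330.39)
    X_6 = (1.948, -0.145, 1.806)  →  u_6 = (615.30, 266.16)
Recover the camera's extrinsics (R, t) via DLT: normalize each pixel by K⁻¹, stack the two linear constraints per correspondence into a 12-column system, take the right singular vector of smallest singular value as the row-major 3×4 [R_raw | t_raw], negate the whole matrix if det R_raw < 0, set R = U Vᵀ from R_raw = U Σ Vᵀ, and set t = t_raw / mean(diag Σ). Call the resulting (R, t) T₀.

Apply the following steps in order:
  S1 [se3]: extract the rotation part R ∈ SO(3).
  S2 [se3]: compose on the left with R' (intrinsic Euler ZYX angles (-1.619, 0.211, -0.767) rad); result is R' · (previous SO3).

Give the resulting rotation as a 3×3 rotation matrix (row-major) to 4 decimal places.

source (pnp_recover): camera pose = R=[0.9096 -0.2691 0.3165; 0.3715 0.8679 -0.3298; -0.1859 0.4176 0.8894], t=(-0.3400, 0.1800, 4.5603)
after S1 (rot_of_se3): [0.9096 -0.2691 0.3165; 0.3715 0.8679 -0.3298; -0.1859 0.4176 0.8894]
after S2 (compose_so3): [0.0994 0.9293 0.3557; -0.8131 0.2819 -0.5093; -0.5735 -0.2386 0.7837]

rotation (matrix) = ((0.0994, 0.9293, 0.3557), (-0.8131, 0.2819, -0.5093), (-0.5735, -0.2386, 0.7837))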